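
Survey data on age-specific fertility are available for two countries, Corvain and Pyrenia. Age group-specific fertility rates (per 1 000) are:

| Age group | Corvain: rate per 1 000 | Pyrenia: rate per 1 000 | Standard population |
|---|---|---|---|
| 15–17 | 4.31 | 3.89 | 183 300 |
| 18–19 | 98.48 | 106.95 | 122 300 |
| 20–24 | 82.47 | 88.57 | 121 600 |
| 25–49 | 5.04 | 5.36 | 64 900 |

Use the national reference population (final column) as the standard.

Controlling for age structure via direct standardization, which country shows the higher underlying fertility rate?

Pyrenia

Standard total = 492 100; weights = 0.3725, 0.2485, 0.2471, 0.1319.
Corvain: 0.3725×4.31 + 0.2485×98.48 + 0.2471×82.47 + 0.1319×5.04 = 47.1237 per 1 000.
Pyrenia: 0.3725×3.89 + 0.2485×106.95 + 0.2471×88.57 + 0.1319×5.36 = 50.6218 per 1 000.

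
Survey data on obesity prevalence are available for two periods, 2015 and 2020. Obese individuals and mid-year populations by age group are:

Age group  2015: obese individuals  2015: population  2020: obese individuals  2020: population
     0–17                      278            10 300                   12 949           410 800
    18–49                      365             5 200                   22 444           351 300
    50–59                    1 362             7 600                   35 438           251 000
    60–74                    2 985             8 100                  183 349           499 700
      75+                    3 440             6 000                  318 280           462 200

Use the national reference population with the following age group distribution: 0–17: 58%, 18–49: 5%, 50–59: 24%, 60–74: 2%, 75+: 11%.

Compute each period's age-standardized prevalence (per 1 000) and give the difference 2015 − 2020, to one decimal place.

Age-specific rates per 1 000 for 2015: 26.990, 70.192, 179.211, 368.519, 573.333.
For 2020: 31.521, 63.888, 141.187, 366.918, 688.620.
Standard weights: 0.58, 0.05, 0.24, 0.02, 0.11.
2015: 0.5800×26.990 + 0.0500×70.192 + 0.2400×179.211 + 0.0200×368.519 + 0.1100×573.333 = 132.6115 per 1 000.
2020: 0.5800×31.521 + 0.0500×63.888 + 0.2400×141.187 + 0.0200×366.918 + 0.1100×688.620 = 138.4483 per 1 000.
Difference = 132.6115 − 138.4483 = -5.8368.

-5.8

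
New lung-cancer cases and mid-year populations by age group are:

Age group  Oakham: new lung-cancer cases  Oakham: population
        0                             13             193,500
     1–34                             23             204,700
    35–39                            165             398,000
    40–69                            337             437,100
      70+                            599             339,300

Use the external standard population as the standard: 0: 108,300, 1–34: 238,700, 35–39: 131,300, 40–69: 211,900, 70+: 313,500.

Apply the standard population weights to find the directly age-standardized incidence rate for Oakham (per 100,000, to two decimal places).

Age-specific rates per 100,000 for Oakham: 6.72, 11.24, 41.46, 77.10, 176.54.
Standard total = 1,003,700; weights = 0.1079, 0.2378, 0.1308, 0.2111, 0.3123.
Standardized rate: 0.1079×6.72 + 0.2378×11.24 + 0.1308×41.46 + 0.2111×77.10 + 0.3123×176.54 = 80.2386 per 100,000.

80.24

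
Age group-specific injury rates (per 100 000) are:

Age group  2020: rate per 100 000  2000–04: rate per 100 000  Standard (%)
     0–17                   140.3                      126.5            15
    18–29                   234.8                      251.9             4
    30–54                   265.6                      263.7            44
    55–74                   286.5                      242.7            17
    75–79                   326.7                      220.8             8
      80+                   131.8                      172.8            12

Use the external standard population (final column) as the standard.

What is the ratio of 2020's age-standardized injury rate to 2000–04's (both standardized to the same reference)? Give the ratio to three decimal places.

Standard weights: 0.15, 0.04, 0.44, 0.17, 0.08, 0.12.
2020: 0.1500×140.3 + 0.0400×234.8 + 0.4400×265.6 + 0.1700×286.5 + 0.0800×326.7 + 0.1200×131.8 = 237.9580 per 100 000.
2000–04: 0.1500×126.5 + 0.0400×251.9 + 0.4400×263.7 + 0.1700×242.7 + 0.0800×220.8 + 0.1200×172.8 = 224.7380 per 100 000.
Ratio = 237.9580 ÷ 224.7380 = 1.05882.

1.059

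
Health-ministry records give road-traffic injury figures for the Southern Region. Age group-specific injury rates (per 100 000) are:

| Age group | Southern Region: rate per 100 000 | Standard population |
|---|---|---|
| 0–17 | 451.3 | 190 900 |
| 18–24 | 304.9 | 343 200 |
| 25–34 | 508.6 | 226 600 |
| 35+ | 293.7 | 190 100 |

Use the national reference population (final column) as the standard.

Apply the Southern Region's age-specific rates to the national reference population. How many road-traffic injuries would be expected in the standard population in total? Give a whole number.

Expected road-traffic injuries = Σ (standard pop × age-specific rate ÷ 100 000)
= 190 900×451.3/100 000 + 343 200×304.9/100 000 + 226 600×508.6/100 000 + 190 100×293.7/100 000
= 861.53 + 1046.42 + 1152.49 + 558.32 = 3618.76.

3619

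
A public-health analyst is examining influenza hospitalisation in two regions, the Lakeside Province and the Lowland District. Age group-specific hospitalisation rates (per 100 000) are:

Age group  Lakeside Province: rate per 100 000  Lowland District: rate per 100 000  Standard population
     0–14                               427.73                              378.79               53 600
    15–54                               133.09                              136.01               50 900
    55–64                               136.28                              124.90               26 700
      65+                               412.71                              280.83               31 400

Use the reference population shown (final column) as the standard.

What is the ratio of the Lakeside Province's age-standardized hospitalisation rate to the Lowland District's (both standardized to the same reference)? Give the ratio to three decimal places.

1.176

Standard total = 162 600; weights = 0.3296, 0.3130, 0.1642, 0.1931.
The Lakeside Province: 0.3296×427.73 + 0.3130×133.09 + 0.1642×136.28 + 0.1931×412.71 = 284.7379 per 100 000.
The Lowland District: 0.3296×378.79 + 0.3130×136.01 + 0.1642×124.90 + 0.1931×280.83 = 242.1829 per 100 000.
Ratio = 284.7379 ÷ 242.1829 = 1.17571.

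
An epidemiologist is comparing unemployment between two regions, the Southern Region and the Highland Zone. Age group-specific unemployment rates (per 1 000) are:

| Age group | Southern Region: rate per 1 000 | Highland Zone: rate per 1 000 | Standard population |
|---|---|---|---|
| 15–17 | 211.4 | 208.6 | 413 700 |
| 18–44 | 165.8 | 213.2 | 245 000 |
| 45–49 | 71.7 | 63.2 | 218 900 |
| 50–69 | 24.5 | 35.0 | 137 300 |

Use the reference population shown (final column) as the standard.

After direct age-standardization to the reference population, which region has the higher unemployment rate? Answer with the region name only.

Standard total = 1 014 900; weights = 0.4076, 0.2414, 0.2157, 0.1353.
The Southern Region: 0.4076×211.4 + 0.2414×165.8 + 0.2157×71.7 + 0.1353×24.5 = 144.9760 per 1 000.
The Highland Zone: 0.4076×208.6 + 0.2414×213.2 + 0.2157×63.2 + 0.1353×35.0 = 154.8643 per 1 000.

Highland Zone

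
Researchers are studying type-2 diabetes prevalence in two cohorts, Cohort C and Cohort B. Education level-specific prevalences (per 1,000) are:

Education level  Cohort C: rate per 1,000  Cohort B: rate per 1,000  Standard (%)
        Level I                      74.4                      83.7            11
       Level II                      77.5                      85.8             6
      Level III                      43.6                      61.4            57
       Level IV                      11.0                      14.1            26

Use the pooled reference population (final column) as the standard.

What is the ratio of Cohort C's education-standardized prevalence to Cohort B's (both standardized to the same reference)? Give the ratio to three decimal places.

Standard weights: 0.11, 0.06, 0.57, 0.26.
Cohort C: 0.1100×74.4 + 0.0600×77.5 + 0.5700×43.6 + 0.2600×11.0 = 40.5460 per 1,000.
Cohort B: 0.1100×83.7 + 0.0600×85.8 + 0.5700×61.4 + 0.2600×14.1 = 53.0190 per 1,000.
Ratio = 40.5460 ÷ 53.0190 = 0.76474.

0.765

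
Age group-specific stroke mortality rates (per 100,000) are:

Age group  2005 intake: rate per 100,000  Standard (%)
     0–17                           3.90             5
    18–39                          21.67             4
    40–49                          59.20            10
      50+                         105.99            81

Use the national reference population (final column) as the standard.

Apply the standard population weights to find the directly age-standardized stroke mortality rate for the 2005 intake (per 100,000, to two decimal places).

92.83

Standard weights: 0.05, 0.04, 0.10, 0.81.
Standardized rate: 0.0500×3.90 + 0.0400×21.67 + 0.1000×59.20 + 0.8100×105.99 = 92.8337 per 100,000.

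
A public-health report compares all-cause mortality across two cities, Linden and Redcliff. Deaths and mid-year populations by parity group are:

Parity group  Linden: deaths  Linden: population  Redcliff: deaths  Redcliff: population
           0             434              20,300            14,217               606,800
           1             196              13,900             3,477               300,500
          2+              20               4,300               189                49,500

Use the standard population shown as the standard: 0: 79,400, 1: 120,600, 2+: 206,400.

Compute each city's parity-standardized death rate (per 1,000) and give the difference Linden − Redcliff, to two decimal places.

Parity-specific rates per 1,000 for Linden: 21.379, 14.101, 4.651.
For Redcliff: 23.429, 11.571, 3.818.
Standard total = 406,400; weights = 0.1954, 0.2968, 0.5079.
Linden: 0.1954×21.379 + 0.2968×14.101 + 0.5079×4.651 = 10.7236 per 1,000.
Redcliff: 0.1954×23.429 + 0.2968×11.571 + 0.5079×3.818 = 9.9503 per 1,000.
Difference = 10.7236 − 9.9503 = 0.7733.

0.77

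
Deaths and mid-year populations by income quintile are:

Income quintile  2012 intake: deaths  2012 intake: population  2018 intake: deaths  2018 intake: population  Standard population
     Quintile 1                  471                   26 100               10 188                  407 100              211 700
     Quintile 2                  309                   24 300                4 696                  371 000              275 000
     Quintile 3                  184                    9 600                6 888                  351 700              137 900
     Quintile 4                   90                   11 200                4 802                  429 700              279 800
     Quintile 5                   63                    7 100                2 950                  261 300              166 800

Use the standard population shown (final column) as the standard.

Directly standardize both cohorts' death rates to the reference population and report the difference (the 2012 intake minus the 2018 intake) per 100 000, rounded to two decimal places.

Income-specific rates per 100 000 for the 2012 intake: 1804.60, 1271.60, 1916.67, 803.57, 887.32.
For the 2018 intake: 2502.58, 1265.77, 1958.49, 1117.52, 1128.97.
Standard total = 1 071 200; weights = 0.1976, 0.2567, 0.1287, 0.2612, 0.1557.
The 2012 intake: 0.1976×1804.60 + 0.2567×1271.60 + 0.1287×1916.67 + 0.2612×803.57 + 0.1557×887.32 = 1277.8920 per 100 000.
The 2018 intake: 0.1976×2502.58 + 0.2567×1265.77 + 0.1287×1958.49 + 0.2612×1117.52 + 0.1557×1128.97 = 1539.3513 per 100 000.
Difference = 1277.8920 − 1539.3513 = -261.4593.

-261.46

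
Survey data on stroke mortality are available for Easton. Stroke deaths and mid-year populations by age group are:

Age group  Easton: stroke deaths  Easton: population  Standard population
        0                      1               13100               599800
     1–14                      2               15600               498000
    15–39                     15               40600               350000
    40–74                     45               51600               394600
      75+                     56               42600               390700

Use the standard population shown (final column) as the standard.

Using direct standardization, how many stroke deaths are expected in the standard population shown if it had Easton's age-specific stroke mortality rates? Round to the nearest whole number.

Age-specific rates per 100000 for Easton: 7.63, 12.82, 36.95, 87.21, 131.46.
Expected stroke deaths = Σ (standard pop × age-specific rate ÷ 100000)
= 599800×7.63/100000 + 498000×12.82/100000 + 350000×36.95/100000 + 394600×87.21/100000 + 390700×131.46/100000
= 45.79 + 63.85 + 129.31 + 344.13 + 513.60 = 1096.67.

1097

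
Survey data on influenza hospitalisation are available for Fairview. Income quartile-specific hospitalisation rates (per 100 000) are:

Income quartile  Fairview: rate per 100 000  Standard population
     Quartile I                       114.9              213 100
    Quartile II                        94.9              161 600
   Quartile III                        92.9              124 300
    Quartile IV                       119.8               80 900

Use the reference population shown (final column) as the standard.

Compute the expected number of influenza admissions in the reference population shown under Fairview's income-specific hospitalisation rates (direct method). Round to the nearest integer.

611

Expected influenza admissions = Σ (standard pop × income-specific rate ÷ 100 000)
= 213 100×114.9/100 000 + 161 600×94.9/100 000 + 124 300×92.9/100 000 + 80 900×119.8/100 000
= 244.85 + 153.36 + 115.47 + 96.92 = 610.60.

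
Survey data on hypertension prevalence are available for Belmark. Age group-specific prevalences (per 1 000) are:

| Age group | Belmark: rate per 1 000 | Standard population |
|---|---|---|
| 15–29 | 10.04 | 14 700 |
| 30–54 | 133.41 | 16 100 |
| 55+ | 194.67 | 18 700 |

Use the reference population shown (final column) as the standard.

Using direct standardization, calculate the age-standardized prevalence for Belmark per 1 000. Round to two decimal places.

Standard total = 49 500; weights = 0.2970, 0.3253, 0.3778.
Standardized rate: 0.2970×10.04 + 0.3253×133.41 + 0.3778×194.67 = 119.9155 per 1 000.

119.92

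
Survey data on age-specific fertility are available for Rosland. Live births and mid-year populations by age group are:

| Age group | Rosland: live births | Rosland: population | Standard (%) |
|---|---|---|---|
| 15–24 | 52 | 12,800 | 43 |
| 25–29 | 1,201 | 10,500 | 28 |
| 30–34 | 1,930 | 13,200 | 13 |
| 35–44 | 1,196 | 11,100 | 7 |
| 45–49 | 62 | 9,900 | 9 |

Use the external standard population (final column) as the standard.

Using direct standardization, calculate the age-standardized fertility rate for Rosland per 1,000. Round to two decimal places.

Age-specific rates per 1,000 for Rosland: 4.062, 114.381, 146.212, 107.748, 6.263.
Standard weights: 0.43, 0.28, 0.13, 0.07, 0.09.
Standardized rate: 0.4300×4.062 + 0.2800×114.381 + 0.1300×146.212 + 0.0700×107.748 + 0.0900×6.263 = 60.8871 per 1,000.

60.89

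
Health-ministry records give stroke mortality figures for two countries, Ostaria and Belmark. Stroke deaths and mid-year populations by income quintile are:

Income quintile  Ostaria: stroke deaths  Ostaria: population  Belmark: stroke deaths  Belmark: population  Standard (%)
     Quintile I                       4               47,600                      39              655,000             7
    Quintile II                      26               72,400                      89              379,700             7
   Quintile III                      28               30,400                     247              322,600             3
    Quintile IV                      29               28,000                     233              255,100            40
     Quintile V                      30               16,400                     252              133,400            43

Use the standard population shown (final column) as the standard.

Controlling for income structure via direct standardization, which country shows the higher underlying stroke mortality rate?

Ostaria

Income-specific rates per 100,000 for Ostaria: 8.40, 35.91, 92.11, 103.57, 182.93.
For Belmark: 5.95, 23.44, 76.57, 91.34, 188.91.
Standard weights: 0.07, 0.07, 0.03, 0.40, 0.43.
Ostaria: 0.0700×8.40 + 0.0700×35.91 + 0.0300×92.11 + 0.4000×103.57 + 0.4300×182.93 = 125.9523 per 100,000.
Belmark: 0.0700×5.95 + 0.0700×23.44 + 0.0300×76.57 + 0.4000×91.34 + 0.4300×188.91 = 122.1186 per 100,000.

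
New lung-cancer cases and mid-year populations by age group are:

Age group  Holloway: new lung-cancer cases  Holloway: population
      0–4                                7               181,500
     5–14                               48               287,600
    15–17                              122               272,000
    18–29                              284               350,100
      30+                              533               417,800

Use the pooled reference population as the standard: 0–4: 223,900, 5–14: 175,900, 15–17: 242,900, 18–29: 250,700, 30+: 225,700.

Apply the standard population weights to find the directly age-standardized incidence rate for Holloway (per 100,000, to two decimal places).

Age-specific rates per 100,000 for Holloway: 3.86, 16.69, 44.85, 81.12, 127.57.
Standard total = 1,119,100; weights = 0.2001, 0.1572, 0.2170, 0.2240, 0.2017.
Standardized rate: 0.2001×3.86 + 0.1572×16.69 + 0.2170×44.85 + 0.2240×81.12 + 0.2017×127.57 = 57.0315 per 100,000.

57.03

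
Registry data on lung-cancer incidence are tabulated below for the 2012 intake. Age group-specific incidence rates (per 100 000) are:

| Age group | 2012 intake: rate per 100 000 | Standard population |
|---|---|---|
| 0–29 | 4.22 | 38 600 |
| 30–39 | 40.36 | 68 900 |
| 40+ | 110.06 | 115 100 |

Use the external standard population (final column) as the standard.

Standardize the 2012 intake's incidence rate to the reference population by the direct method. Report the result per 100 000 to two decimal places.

Standard total = 222 600; weights = 0.1734, 0.3095, 0.5171.
Standardized rate: 0.1734×4.22 + 0.3095×40.36 + 0.5171×110.06 = 70.1330 per 100 000.

70.13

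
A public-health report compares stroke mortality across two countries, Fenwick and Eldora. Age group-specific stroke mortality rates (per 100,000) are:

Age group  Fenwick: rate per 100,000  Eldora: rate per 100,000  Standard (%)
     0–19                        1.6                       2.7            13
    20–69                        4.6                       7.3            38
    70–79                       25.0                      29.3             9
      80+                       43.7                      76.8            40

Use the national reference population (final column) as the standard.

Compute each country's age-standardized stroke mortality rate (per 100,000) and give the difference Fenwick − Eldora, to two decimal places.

Standard weights: 0.13, 0.38, 0.09, 0.40.
Fenwick: 0.1300×1.6 + 0.3800×4.6 + 0.0900×25.0 + 0.4000×43.7 = 21.6860 per 100,000.
Eldora: 0.1300×2.7 + 0.3800×7.3 + 0.0900×29.3 + 0.4000×76.8 = 36.4820 per 100,000.
Difference = 21.6860 − 36.4820 = -14.7960.

-14.80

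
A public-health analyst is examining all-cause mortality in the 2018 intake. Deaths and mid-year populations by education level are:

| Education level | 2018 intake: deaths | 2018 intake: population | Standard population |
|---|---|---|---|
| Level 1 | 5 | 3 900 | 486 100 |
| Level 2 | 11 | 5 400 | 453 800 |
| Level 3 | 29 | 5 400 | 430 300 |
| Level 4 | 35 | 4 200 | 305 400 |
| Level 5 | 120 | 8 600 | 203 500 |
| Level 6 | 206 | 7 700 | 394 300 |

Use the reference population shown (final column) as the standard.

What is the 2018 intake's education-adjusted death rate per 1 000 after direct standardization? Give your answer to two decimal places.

8.71

Education-specific rates per 1 000 for the 2018 intake: 1.282, 2.037, 5.370, 8.333, 13.953, 26.753.
Standard total = 2 273 400; weights = 0.2138, 0.1996, 0.1893, 0.1343, 0.0895, 0.1734.
Standardized rate: 0.2138×1.282 + 0.1996×2.037 + 0.1893×5.370 + 0.1343×8.333 + 0.0895×13.953 + 0.1734×26.753 = 8.7058 per 1 000.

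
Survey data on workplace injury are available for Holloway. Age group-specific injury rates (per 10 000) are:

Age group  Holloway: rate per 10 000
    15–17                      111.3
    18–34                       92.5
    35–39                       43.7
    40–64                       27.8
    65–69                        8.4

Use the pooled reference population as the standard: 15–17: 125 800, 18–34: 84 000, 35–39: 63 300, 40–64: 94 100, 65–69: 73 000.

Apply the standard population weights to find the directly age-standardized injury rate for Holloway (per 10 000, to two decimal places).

Standard total = 440 200; weights = 0.2858, 0.1908, 0.1438, 0.2138, 0.1658.
Standardized rate: 0.2858×111.3 + 0.1908×92.5 + 0.1438×43.7 + 0.2138×27.8 + 0.1658×8.4 = 63.0780 per 10 000.

63.08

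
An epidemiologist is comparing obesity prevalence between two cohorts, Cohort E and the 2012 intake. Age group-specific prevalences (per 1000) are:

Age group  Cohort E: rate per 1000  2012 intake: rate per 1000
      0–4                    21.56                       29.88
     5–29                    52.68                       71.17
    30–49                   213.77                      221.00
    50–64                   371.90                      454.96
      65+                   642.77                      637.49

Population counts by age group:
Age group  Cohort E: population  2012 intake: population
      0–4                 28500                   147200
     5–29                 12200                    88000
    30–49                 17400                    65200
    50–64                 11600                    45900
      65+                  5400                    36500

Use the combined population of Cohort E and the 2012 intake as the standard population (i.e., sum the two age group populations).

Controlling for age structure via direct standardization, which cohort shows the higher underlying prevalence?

Combined standard total = 457900; weights = 0.3837, 0.2188, 0.1804, 0.1256, 0.0915.
Cohort E: 0.3837×21.56 + 0.2188×52.68 + 0.1804×213.77 + 0.1256×371.90 + 0.0915×642.77 = 163.8793 per 1000.
The 2012 intake: 0.3837×29.88 + 0.2188×71.17 + 0.1804×221.00 + 0.1256×454.96 + 0.0915×637.49 = 182.3690 per 1000.

2012 intake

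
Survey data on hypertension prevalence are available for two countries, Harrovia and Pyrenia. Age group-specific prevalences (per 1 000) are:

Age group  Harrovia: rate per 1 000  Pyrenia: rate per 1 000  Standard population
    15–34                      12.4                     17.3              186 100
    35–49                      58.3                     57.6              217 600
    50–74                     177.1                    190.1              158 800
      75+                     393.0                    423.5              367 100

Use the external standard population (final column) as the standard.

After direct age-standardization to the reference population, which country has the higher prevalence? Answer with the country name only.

Standard total = 929 600; weights = 0.2002, 0.2341, 0.1708, 0.3949.
Harrovia: 0.2002×12.4 + 0.2341×58.3 + 0.1708×177.1 + 0.3949×393.0 = 201.5786 per 1 000.
Pyrenia: 0.2002×17.3 + 0.2341×57.6 + 0.1708×190.1 + 0.3949×423.5 = 216.6610 per 1 000.

Pyrenia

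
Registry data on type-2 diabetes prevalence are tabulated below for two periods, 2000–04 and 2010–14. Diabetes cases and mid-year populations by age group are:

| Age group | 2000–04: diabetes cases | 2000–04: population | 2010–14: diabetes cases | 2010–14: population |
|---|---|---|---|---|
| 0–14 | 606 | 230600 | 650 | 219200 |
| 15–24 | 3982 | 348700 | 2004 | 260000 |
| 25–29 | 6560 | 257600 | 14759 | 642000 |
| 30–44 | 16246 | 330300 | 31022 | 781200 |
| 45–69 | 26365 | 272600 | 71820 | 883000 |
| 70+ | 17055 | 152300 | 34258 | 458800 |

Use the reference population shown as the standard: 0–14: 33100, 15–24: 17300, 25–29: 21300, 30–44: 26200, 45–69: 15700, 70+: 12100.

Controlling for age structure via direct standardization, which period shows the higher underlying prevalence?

2000–04

Age-specific rates per 1000 for 2000–04: 2.628, 11.420, 25.466, 49.186, 96.717, 111.983.
For 2010–14: 2.965, 7.708, 22.989, 39.711, 81.336, 74.669.
Standard total = 125700; weights = 0.2633, 0.1376, 0.1695, 0.2084, 0.1249, 0.0963.
2000–04: 0.2633×2.628 + 0.1376×11.420 + 0.1695×25.466 + 0.2084×49.186 + 0.1249×96.717 + 0.0963×111.983 = 39.6903 per 1000.
2010–14: 0.2633×2.965 + 0.1376×7.708 + 0.1695×22.989 + 0.2084×39.711 + 0.1249×81.336 + 0.0963×74.669 = 31.3608 per 1000.
The crude rates (44.48 vs 47.63) would put 2010–14 higher, but that reflects its age composition; once standardized to a common age structure, 2000–04 has the higher underlying rate.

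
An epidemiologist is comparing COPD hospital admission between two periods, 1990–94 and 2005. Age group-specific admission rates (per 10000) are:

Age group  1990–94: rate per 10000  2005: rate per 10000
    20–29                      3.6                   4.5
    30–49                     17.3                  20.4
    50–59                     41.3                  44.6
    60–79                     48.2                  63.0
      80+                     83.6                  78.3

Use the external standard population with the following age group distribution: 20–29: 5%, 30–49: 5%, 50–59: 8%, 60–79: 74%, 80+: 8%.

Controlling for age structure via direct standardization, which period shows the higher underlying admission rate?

2005

Standard weights: 0.05, 0.05, 0.08, 0.74, 0.08.
1990–94: 0.0500×3.6 + 0.0500×17.3 + 0.0800×41.3 + 0.7400×48.2 + 0.0800×83.6 = 46.7050 per 10000.
2005: 0.0500×4.5 + 0.0500×20.4 + 0.0800×44.6 + 0.7400×63.0 + 0.0800×78.3 = 57.6970 per 10000.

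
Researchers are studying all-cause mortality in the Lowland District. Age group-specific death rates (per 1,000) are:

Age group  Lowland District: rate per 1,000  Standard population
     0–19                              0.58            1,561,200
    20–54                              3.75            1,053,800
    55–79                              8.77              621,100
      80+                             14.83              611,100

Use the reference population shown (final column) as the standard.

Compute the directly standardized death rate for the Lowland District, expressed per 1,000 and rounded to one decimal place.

Standard total = 3,847,200; weights = 0.4058, 0.2739, 0.1614, 0.1588.
Standardized rate: 0.4058×0.58 + 0.2739×3.75 + 0.1614×8.77 + 0.1588×14.83 = 5.0340 per 1,000.

5.0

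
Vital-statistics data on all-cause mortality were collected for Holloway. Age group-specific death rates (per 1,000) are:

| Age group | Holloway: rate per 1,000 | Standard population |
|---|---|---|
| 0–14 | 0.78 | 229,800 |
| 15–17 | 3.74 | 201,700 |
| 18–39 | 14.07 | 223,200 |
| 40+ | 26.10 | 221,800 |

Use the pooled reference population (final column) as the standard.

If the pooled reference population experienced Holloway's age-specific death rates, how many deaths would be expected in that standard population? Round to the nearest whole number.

Expected deaths = Σ (standard pop × age-specific rate ÷ 1,000)
= 229,800×0.78/1,000 + 201,700×3.74/1,000 + 223,200×14.07/1,000 + 221,800×26.10/1,000
= 179.24 + 754.36 + 3140.42 + 5788.98 = 9863.01.

9863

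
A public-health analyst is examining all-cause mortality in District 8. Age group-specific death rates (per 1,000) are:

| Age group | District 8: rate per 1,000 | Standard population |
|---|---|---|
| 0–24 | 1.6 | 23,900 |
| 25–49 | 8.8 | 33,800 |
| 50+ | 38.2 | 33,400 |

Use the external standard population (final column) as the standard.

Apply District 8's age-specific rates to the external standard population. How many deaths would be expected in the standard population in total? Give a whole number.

1612

Expected deaths = Σ (standard pop × age-specific rate ÷ 1,000)
= 23,900×1.6/1,000 + 33,800×8.8/1,000 + 33,400×38.2/1,000
= 38.24 + 297.44 + 1275.88 = 1611.56.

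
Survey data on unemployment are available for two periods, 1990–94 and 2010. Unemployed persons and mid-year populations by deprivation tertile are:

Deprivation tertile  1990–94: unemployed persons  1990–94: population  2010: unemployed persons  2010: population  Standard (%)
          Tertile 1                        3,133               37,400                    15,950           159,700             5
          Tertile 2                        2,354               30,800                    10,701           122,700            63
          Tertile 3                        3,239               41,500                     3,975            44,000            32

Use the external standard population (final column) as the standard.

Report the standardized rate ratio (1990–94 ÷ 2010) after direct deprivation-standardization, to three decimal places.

Deprivation-specific rates per 1,000 for 1990–94: 83.770, 76.429, 78.048.
For 2010: 99.875, 87.213, 90.341.
Standard weights: 0.05, 0.63, 0.32.
1990–94: 0.0500×83.770 + 0.6300×76.429 + 0.3200×78.048 = 77.3139 per 1,000.
2010: 0.0500×99.875 + 0.6300×87.213 + 0.3200×90.341 = 88.8468 per 1,000.
Ratio = 77.3139 ÷ 88.8468 = 0.87019.

0.870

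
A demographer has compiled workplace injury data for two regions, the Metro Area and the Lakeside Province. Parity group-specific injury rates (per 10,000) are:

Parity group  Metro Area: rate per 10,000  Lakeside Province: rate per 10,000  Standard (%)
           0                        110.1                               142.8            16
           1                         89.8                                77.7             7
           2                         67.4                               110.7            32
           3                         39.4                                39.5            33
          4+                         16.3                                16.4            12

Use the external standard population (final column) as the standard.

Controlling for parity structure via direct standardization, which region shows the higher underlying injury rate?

Lakeside Province

Standard weights: 0.16, 0.07, 0.32, 0.33, 0.12.
The Metro Area: 0.1600×110.1 + 0.0700×89.8 + 0.3200×67.4 + 0.3300×39.4 + 0.1200×16.3 = 60.4280 per 10,000.
The Lakeside Province: 0.1600×142.8 + 0.0700×77.7 + 0.3200×110.7 + 0.3300×39.5 + 0.1200×16.4 = 78.7140 per 10,000.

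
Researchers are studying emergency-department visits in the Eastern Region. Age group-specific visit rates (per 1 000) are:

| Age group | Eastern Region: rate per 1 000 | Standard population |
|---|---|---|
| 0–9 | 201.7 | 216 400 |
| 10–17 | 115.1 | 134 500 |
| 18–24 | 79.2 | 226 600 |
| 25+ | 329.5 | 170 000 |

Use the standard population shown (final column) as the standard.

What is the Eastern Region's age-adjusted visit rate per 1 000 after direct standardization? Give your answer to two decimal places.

178.05

Standard total = 747 500; weights = 0.2895, 0.1799, 0.3031, 0.2274.
Standardized rate: 0.2895×201.7 + 0.1799×115.1 + 0.3031×79.2 + 0.2274×329.5 = 178.0476 per 1 000.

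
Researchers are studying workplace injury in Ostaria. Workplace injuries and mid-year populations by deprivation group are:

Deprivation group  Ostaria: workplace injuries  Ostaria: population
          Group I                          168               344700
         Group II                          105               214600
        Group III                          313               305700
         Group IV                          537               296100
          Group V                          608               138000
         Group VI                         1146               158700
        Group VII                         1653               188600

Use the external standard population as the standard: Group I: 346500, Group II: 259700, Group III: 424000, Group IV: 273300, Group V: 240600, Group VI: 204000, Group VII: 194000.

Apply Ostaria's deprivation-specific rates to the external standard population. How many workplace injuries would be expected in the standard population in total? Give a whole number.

Deprivation-specific rates per 10000 for Ostaria: 4.87, 4.89, 10.24, 18.14, 44.06, 72.21, 87.65.
Expected workplace injuries = Σ (standard pop × deprivation-specific rate ÷ 10000)
= 346500×4.87/10000 + 259700×4.89/10000 + 424000×10.24/10000 + 273300×18.14/10000 + 240600×44.06/10000 + 204000×72.21/10000 + 194000×87.65/10000
= 168.88 + 127.07 + 434.12 + 495.65 + 1060.03 + 1473.12 + 1700.33 = 5459.20.

5459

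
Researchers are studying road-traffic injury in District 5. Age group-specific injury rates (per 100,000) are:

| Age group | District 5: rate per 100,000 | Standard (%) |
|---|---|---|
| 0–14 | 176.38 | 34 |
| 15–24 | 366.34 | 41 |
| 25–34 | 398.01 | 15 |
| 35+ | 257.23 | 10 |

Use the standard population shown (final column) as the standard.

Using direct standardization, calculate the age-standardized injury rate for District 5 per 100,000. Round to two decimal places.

295.59

Standard weights: 0.34, 0.41, 0.15, 0.10.
Standardized rate: 0.3400×176.38 + 0.4100×366.34 + 0.1500×398.01 + 0.1000×257.23 = 295.5931 per 100,000.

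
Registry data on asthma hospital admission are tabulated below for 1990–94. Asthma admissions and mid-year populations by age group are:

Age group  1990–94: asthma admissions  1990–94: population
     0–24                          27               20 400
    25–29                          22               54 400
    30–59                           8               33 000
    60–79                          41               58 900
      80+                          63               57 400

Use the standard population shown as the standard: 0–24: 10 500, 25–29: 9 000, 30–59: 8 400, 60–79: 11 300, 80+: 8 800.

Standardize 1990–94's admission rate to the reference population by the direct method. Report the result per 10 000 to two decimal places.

7.73

Age-specific rates per 10 000 for 1990–94: 13.24, 4.04, 2.42, 6.96, 10.98.
Standard total = 48 000; weights = 0.2188, 0.1875, 0.1750, 0.2354, 0.1833.
Standardized rate: 0.2188×13.24 + 0.1875×4.04 + 0.1750×2.42 + 0.2354×6.96 + 0.1833×10.98 = 7.7287 per 10 000.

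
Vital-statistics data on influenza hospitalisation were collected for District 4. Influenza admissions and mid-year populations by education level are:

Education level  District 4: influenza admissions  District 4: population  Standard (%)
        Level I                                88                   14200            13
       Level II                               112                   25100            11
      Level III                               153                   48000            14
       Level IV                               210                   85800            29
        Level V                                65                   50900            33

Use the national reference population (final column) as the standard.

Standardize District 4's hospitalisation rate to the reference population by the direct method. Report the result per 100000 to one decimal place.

Education-specific rates per 100000 for District 4: 619.72, 446.22, 318.75, 244.76, 127.70.
Standard weights: 0.13, 0.11, 0.14, 0.29, 0.33.
Standardized rate: 0.1300×619.72 + 0.1100×446.22 + 0.1400×318.75 + 0.2900×244.76 + 0.3300×127.70 = 287.3925 per 100000.

287.4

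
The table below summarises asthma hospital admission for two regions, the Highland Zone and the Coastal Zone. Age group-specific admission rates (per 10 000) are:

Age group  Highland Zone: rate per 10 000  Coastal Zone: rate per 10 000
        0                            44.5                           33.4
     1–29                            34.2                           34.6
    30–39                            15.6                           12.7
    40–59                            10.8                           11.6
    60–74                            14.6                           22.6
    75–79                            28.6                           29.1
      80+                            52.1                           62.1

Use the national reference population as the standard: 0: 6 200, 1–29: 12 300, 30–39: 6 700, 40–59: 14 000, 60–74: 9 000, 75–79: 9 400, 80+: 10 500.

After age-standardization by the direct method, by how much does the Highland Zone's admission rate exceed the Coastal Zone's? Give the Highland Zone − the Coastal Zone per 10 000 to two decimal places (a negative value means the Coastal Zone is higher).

Standard total = 68 100; weights = 0.0910, 0.1806, 0.0984, 0.2056, 0.1322, 0.1380, 0.1542.
The Highland Zone: 0.0910×44.5 + 0.1806×34.2 + 0.0984×15.6 + 0.2056×10.8 + 0.1322×14.6 + 0.1380×28.6 + 0.1542×52.1 = 27.8938 per 10 000.
The Coastal Zone: 0.0910×33.4 + 0.1806×34.6 + 0.0984×12.7 + 0.2056×11.6 + 0.1322×22.6 + 0.1380×29.1 + 0.1542×62.1 = 29.5028 per 10 000.
Difference = 27.8938 − 29.5028 = -1.6090.

-1.61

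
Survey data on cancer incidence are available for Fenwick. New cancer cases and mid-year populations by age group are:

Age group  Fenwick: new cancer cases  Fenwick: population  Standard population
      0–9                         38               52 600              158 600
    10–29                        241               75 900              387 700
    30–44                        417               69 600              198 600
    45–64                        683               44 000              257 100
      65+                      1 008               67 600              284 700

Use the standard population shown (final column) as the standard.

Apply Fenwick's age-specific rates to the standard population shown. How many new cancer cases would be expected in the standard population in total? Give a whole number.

Age-specific rates per 100 000 for Fenwick: 72.24, 317.52, 599.14, 1552.27, 1491.12.
Expected new cancer cases = Σ (standard pop × age-specific rate ÷ 100 000)
= 158 600×72.24/100 000 + 387 700×317.52/100 000 + 198 600×599.14/100 000 + 257 100×1552.27/100 000 + 284 700×1491.12/100 000
= 114.58 + 1231.04 + 1189.89 + 3990.89 + 4245.23 = 10771.63.

10772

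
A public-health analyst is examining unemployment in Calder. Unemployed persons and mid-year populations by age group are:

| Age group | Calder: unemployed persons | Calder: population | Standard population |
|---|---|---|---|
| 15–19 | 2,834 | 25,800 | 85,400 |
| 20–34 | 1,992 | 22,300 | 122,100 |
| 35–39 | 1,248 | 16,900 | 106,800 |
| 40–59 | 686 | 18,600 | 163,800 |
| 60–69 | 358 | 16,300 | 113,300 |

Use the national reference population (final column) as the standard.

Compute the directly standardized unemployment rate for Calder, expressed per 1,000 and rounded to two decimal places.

Age-specific rates per 1,000 for Calder: 109.845, 89.327, 73.846, 36.882, 21.963.
Standard total = 591,400; weights = 0.1444, 0.2065, 0.1806, 0.2770, 0.1916.
Standardized rate: 0.1444×109.845 + 0.2065×89.327 + 0.1806×73.846 + 0.2770×36.882 + 0.1916×21.963 = 62.0630 per 1,000.

62.06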